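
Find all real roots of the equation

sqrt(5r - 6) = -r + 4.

r = 2

Square both sides: 5r - 6 = (-r + 4)^2.
Expand and rearrange: r^2 - 13r + 22 = 0.
Solving gives r = 11 or r = 2.
Check each candidate in the original equation:
  r = 11: sqrt(49) = 7, while -r + 4 = -7 — extraneous.
  r = 2: sqrt(4) = 2, while -r + 4 = 2 — valid.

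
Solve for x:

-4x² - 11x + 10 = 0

x = -3.4704 or x = 0.7204

Discriminant: (-11)² − 4·(-4)·10 = 281.
Quadratic formula: x = (11 ± √281) / (-8).
So x = -√(281)/8 - 11/8 ≈ -3.4704 or x = -11/8 + √(281)/8 ≈ 0.7204.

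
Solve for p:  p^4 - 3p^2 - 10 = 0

Let u = p^2. The equation becomes u^2 - 3u - 10 = 0.
Factor: (u + 2)(u - 5) = 0, so u = -2 or u = 5.
p^2 = -2 < 0 has no real solution.
p^2 = 5 gives p = +/-sqrt(5) ~= +/-2.2361.

p = -2.2361 or p = 2.2361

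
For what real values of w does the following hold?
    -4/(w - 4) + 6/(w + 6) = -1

w = -10.7178 or w = 6.7178

Multiply both sides by (w - 4)(w + 6):
-4(w + 6) + 6(w - 4) = -(w - 4)(w + 6).
Expand and collect terms: -w² - 4w + 72 = 0.
By the quadratic formula, w = (4 ± √304) / -2, so w ≈ -10.7178 or w ≈ 6.7178.
Neither value makes a denominator zero (w ≠ 4, w ≠ -6), so both are valid.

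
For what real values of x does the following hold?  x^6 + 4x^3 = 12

x = -1.8171 or x = 1.2599

Let u = x^3. The equation becomes u^2 + 4u - 12 = 0.
Factor: (u - 2)(u + 6) = 0, so u = 2 or u = -6.
x^3 = 2 gives x = (2)^(1/3) ~= 1.2599.
x^3 = -6 gives x = -(6)^(1/3) ~= -1.8171.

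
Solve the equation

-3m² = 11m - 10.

m = -4.4207 or m = 0.754

Rearrange to standard form: -3m² - 11m + 10 = 0.
Discriminant: (-11)² − 4·(-3)·10 = 241.
Quadratic formula: m = (11 ± √241) / (-6).
So m = -√(241)/6 - 11/6 ≈ -4.4207 or m = -11/6 + √(241)/6 ≈ 0.754.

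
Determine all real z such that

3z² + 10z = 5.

z = -3.7749 or z = 0.4415

Rearrange to standard form: 3z² + 10z - 5 = 0.
Discriminant: (10)² − 4·3·(-5) = 160.
Quadratic formula: z = (-10 ± √160) / 6.
So z = -5/3 + 2·√(10)/3 ≈ 0.4415 or z = -2·√(10)/3 - 5/3 ≈ -3.7749.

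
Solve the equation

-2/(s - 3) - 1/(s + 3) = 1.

Multiply both sides by (s - 3)(s + 3):
-2(s + 3) - (s - 3) = (s - 3)(s + 3).
Expand and collect terms: s² + 3s - 6 = 0.
By the quadratic formula, s = (-3 ± √33) / 2, so s ≈ 1.3723 or s ≈ -4.3723.
Neither value makes a denominator zero (s ≠ 3, s ≠ -3), so both are valid.

s = -4.3723 or s = 1.3723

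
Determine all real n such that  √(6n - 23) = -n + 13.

Square both sides: 6n - 23 = (-n + 13)².
Expand and rearrange: n² - 32n + 192 = 0.
Solving gives n = 24 or n = 8.
Check each candidate in the original equation:
  n = 24: √(121) = 11, while -n + 13 = -11 — extraneous.
  n = 8: √(25) = 5, while -n + 13 = 5 — valid.

n = 8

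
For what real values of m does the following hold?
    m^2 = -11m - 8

Rearrange to standard form: m^2 + 11m + 8 = 0.
Discriminant: (11)^2 - 4*1*8 = 89.
Quadratic formula: m = (-11 +/- sqrt(89)) / 2.
So m = -11/2 + sqrt(89)/2 ~= -0.783 or m = -11/2 - sqrt(89)/2 ~= -10.217.

m = -10.217 or m = -0.783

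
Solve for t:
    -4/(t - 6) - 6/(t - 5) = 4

Multiply both sides by (t - 6)(t - 5):
-4(t - 5) - 6(t - 6) = 4(t - 6)(t - 5).
Expand and collect terms: 4t^2 - 34t + 64 = 0.
By the quadratic formula, t = (34 +/- sqrt(132)) / 8, so t ~= 5.6861 or t ~= 2.8139.
Neither value makes a denominator zero (t != 6, t != 5), so both are valid.

t = 2.8139 or t = 5.6861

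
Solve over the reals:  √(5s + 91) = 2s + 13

Square both sides: 5s + 91 = (2s + 13)².
Expand and rearrange: 4s² + 47s + 78 = 0.
Solving gives s = -2 or s = -9.75.
Check each candidate in the original equation:
  s = -2: √(81) = 9, while 2s + 13 = 9 — valid.
  s = -9.75: √(42.25) = 6.5, while 2s + 13 = -6.5 — extraneous.

s = -2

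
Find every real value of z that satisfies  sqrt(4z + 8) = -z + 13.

Square both sides: 4z + 8 = (-z + 13)^2.
Expand and rearrange: z^2 - 30z + 161 = 0.
Solving gives z = 23 or z = 7.
Check each candidate in the original equation:
  z = 23: sqrt(100) = 10, while -z + 13 = -10 — extraneous.
  z = 7: sqrt(36) = 6, while -z + 13 = 6 — valid.

z = 7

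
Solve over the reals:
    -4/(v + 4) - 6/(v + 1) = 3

v = -6.1736 or v = -2.1597

Multiply both sides by (v + 4)(v + 1):
-4(v + 1) - 6(v + 4) = 3(v + 4)(v + 1).
Expand and collect terms: 3v² + 25v + 40 = 0.
By the quadratic formula, v = (-25 ± √145) / 6, so v ≈ -2.1597 or v ≈ -6.1736.
Neither value makes a denominator zero (v ≠ -4, v ≠ -1), so both are valid.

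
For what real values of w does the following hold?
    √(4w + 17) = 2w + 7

w = -2

Square both sides: 4w + 17 = (2w + 7)².
Expand and rearrange: 4w² + 24w + 32 = 0.
Solving gives w = -2 or w = -4.
Check each candidate in the original equation:
  w = -2: √(9) = 3, while 2w + 7 = 3 — valid.
  w = -4: √(1) = 1, while 2w + 7 = -1 — extraneous.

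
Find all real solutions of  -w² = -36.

w = -6 or w = 6

Bring every term to one side: -w² + 36 = 0.
Factor: -1(w + 6)(w - 6) = 0.
So w = -6 or w = 6.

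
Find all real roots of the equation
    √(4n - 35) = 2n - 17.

Square both sides: 4n - 35 = (2n - 17)².
Expand and rearrange: 4n² - 72n + 324 = 0.
This gives the repeated root n = 9.
Check in the original equation:
  n = 9: √(1) = 1, while 2n - 17 = 1 — valid.

n = 9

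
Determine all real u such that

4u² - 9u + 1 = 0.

u = 0.1172 or u = 2.1328

Discriminant: (-9)² − 4·4·1 = 65.
Quadratic formula: u = (9 ± √65) / 8.
So u = √(65)/8 + 9/8 ≈ 2.1328 or u = 9/8 - √(65)/8 ≈ 0.1172.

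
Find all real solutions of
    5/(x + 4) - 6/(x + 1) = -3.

x = -5.1222 or x = 0.4555

Multiply both sides by (x + 4)(x + 1):
5(x + 1) - 6(x + 4) = -3(x + 4)(x + 1).
Expand and collect terms: -3x^2 - 14x + 7 = 0.
By the quadratic formula, x = (14 +/- sqrt(280)) / -6, so x ~= -5.1222 or x ~= 0.4555.
Neither value makes a denominator zero (x != -4, x != -1), so both are valid.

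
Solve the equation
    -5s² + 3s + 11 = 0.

Discriminant: (3)² − 4·(-5)·11 = 229.
Quadratic formula: s = (-3 ± √229) / (-10).
So s = 3/10 - √(229)/10 ≈ -1.2133 or s = 3/10 + √(229)/10 ≈ 1.8133.

s = -1.2133 or s = 1.8133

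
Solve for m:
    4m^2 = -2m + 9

m = -1.7707 or m = 1.2707

Rearrange to standard form: 4m^2 + 2m - 9 = 0.
Discriminant: (2)^2 - 4*4*(-9) = 148.
Quadratic formula: m = (-2 +/- sqrt(148)) / 8.
So m = -1/4 + sqrt(37)/4 ~= 1.2707 or m = -sqrt(37)/4 - 1/4 ~= -1.7707.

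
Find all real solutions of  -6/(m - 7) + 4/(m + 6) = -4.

m = -6.9026 or m = 8.4026

Multiply both sides by (m - 7)(m + 6):
-6(m + 6) + 4(m - 7) = -4(m - 7)(m + 6).
Expand and collect terms: -4m^2 + 6m + 232 = 0.
By the quadratic formula, m = (-6 +/- sqrt(3748)) / -8, so m ~= -6.9026 or m ~= 8.4026.
Neither value makes a denominator zero (m != 7, m != -6), so both are valid.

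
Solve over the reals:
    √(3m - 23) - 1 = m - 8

m = 8 or m = 9

Isolate the radical: √(3m - 23) = m - 7.
Square both sides: 3m - 23 = (m - 7)².
Expand and rearrange: m² - 17m + 72 = 0.
Solving gives m = 9 or m = 8.
Check each candidate in the original equation:
  m = 9: √(4) = 2, while m - 7 = 2 — valid.
  m = 8: √(1) = 1, while m - 7 = 1 — valid.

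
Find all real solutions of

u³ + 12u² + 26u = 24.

Rearrange: u³ + 12u² + 26u - 24 = 0.
Possible rational roots are divisors of -24. Testing u = -4 gives 0, so (u + 4) is a factor.
Divide: u³ + 12u² + 26u - 24 = (u + 4)(u² + 8u - 6).
Apply the quadratic formula to u² + 8u - 6 = 0: u = (-8 ± √88)/2, i.e. u ≈ 0.6904 or u ≈ -8.6904.

u = -8.6904 or u = -4 or u = 0.6904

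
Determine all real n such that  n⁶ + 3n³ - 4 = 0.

n = -1.5874 or n = 1

Let u = n³. The equation becomes u² + 3u - 4 = 0.
Factor: (u - 1)(u + 4) = 0, so u = 1 or u = -4.
n³ = 1 gives n = 1.
n³ = -4 gives n = -∛(4) ≈ -1.5874.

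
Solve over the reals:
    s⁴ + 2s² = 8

s = -1.4142 or s = 1.4142

Let u = s². The equation becomes u² + 2u - 8 = 0.
Factor: (u - 2)(u + 4) = 0, so u = 2 or u = -4.
s² = 2 gives s = ±√(2) ≈ ±1.4142.
s² = -4 < 0 has no real solution.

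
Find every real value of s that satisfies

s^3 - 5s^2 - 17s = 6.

s = -2 or s = -0.4051 or s = 7.4051

Rearrange: s^3 - 5s^2 - 17s - 6 = 0.
Possible rational roots are divisors of -6. Testing s = -2 gives 0, so (s + 2) is a factor.
Divide: s^3 - 5s^2 - 17s - 6 = (s + 2)(s^2 - 7s - 3).
Apply the quadratic formula to s^2 - 7s - 3 = 0: s = (7 +/- sqrt(61))/2, i.e. s ~= 7.4051 or s ~= -0.4051.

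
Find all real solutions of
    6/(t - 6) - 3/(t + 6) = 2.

t = -7.2226 or t = 8.7226

Multiply both sides by (t - 6)(t + 6):
6(t + 6) - 3(t - 6) = 2(t - 6)(t + 6).
Expand and collect terms: 2t² - 3t - 126 = 0.
By the quadratic formula, t = (3 ± √1017) / 4, so t ≈ 8.7226 or t ≈ -7.2226.
Neither value makes a denominator zero (t ≠ 6, t ≠ -6), so both are valid.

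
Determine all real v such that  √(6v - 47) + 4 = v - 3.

Isolate the radical: √(6v - 47) = v - 7.
Square both sides: 6v - 47 = (v - 7)².
Expand and rearrange: v² - 20v + 96 = 0.
Solving gives v = 12 or v = 8.
Check each candidate in the original equation:
  v = 12: √(25) = 5, while v - 7 = 5 — valid.
  v = 8: √(1) = 1, while v - 7 = 1 — valid.

v = 8 or v = 12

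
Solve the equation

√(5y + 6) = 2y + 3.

y = -1 or y = -0.75

Square both sides: 5y + 6 = (2y + 3)².
Expand and rearrange: 4y² + 7y + 3 = 0.
Solving gives y = -0.75 or y = -1.
Check each candidate in the original equation:
  y = -0.75: √(2.25) = 1.5, while 2y + 3 = 1.5 — valid.
  y = -1: √(1) = 1, while 2y + 3 = 1 — valid.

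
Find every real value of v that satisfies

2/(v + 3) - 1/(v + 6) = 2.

v = -6.386 or v = -2.114

Multiply both sides by (v + 3)(v + 6):
2(v + 6) - (v + 3) = 2(v + 3)(v + 6).
Expand and collect terms: 2v^2 + 17v + 27 = 0.
By the quadratic formula, v = (-17 +/- sqrt(73)) / 4, so v ~= -2.114 or v ~= -6.386.
Neither value makes a denominator zero (v != -3, v != -6), so both are valid.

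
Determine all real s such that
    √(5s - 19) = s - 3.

s = 4 or s = 7

Square both sides: 5s - 19 = (s - 3)².
Expand and rearrange: s² - 11s + 28 = 0.
Solving gives s = 7 or s = 4.
Check each candidate in the original equation:
  s = 7: √(16) = 4, while s - 3 = 4 — valid.
  s = 4: √(1) = 1, while s - 3 = 1 — valid.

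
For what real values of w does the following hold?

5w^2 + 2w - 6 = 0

w = -1.3136 or w = 0.9136

Discriminant: (2)^2 - 4*5*(-6) = 124.
Quadratic formula: w = (-2 +/- sqrt(124)) / 10.
So w = -1/5 + sqrt(31)/5 ~= 0.9136 or w = -sqrt(31)/5 - 1/5 ~= -1.3136.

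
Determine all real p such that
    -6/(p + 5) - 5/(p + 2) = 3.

p = -7.8054 or p = -2.8613

Multiply both sides by (p + 5)(p + 2):
-6(p + 2) - 5(p + 5) = 3(p + 5)(p + 2).
Expand and collect terms: 3p² + 32p + 67 = 0.
By the quadratic formula, p = (-32 ± √220) / 6, so p ≈ -2.8613 or p ≈ -7.8054.
Neither value makes a denominator zero (p ≠ -5, p ≠ -2), so both are valid.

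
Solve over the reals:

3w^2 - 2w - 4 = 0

Discriminant: (-2)^2 - 4*3*(-4) = 52.
Quadratic formula: w = (2 +/- sqrt(52)) / 6.
So w = 1/3 + sqrt(13)/3 ~= 1.5352 or w = 1/3 - sqrt(13)/3 ~= -0.8685.

w = -0.8685 or w = 1.5352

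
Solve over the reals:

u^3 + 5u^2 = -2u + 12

Rearrange: u^3 + 5u^2 + 2u - 12 = 0.
Possible rational roots are divisors of -12. Testing u = -3 gives 0, so (u + 3) is a factor.
Divide: u^3 + 5u^2 + 2u - 12 = (u + 3)(u^2 + 2u - 4).
Apply the quadratic formula to u^2 + 2u - 4 = 0: u = (-2 +/- sqrt(20))/2, i.e. u ~= 1.2361 or u ~= -3.2361.

u = -3.2361 or u = -3 or u = 1.2361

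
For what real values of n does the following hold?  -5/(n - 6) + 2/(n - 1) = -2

n = 0.3051 or n = 8.1949

Multiply both sides by (n - 6)(n - 1):
-5(n - 1) + 2(n - 6) = -2(n - 6)(n - 1).
Expand and collect terms: -2n² + 17n - 5 = 0.
By the quadratic formula, n = (-17 ± √249) / -4, so n ≈ 0.3051 or n ≈ 8.1949.
Neither value makes a denominator zero (n ≠ 6, n ≠ 1), so both are valid.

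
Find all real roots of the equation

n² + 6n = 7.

n = -7 or n = 1

Bring every term to one side: n² + 6n - 7 = 0.
Factor: (n - 1)(n + 7) = 0.
So n = 1 or n = -7.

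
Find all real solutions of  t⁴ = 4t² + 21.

Let u = t². The equation becomes u² - 4u - 21 = 0.
Factor: (u + 3)(u - 7) = 0, so u = -3 or u = 7.
t² = -3 < 0 has no real solution.
t² = 7 gives t = ±√(7) ≈ ±2.6458.

t = -2.6458 or t = 2.6458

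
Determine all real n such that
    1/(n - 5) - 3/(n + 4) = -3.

n = -2.9563 or n = 4.6229

Multiply both sides by (n - 5)(n + 4):
(n + 4) - 3(n - 5) = -3(n - 5)(n + 4).
Expand and collect terms: -3n^2 + 5n + 41 = 0.
By the quadratic formula, n = (-5 +/- sqrt(517)) / -6, so n ~= -2.9563 or n ~= 4.6229.
Neither value makes a denominator zero (n != 5, n != -4), so both are valid.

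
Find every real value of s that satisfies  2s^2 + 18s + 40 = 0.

s = -5 or s = -4

Factor: 2(s + 5)(s + 4) = 0.
So s = -5 or s = -4.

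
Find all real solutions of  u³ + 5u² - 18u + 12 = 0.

u = -7.5826 or u = 1 or u = 1.5826

Possible rational roots are divisors of 12. Testing u = 1 gives 0, so (u - 1) is a factor.
Divide: u³ + 5u² - 18u + 12 = (u - 1)(u² + 6u - 12).
Apply the quadratic formula to u² + 6u - 12 = 0: u = (-6 ± √84)/2, i.e. u ≈ 1.5826 or u ≈ -7.5826.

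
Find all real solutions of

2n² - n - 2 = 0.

n = -0.7808 or n = 1.2808

Discriminant: (-1)² − 4·2·(-2) = 17.
Quadratic formula: n = (1 ± √17) / 4.
So n = 1/4 + √(17)/4 ≈ 1.2808 or n = 1/4 - √(17)/4 ≈ -0.7808.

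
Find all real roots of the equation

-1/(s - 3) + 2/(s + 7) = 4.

Multiply both sides by (s - 3)(s + 7):
-(s + 7) + 2(s - 3) = 4(s - 3)(s + 7).
Expand and collect terms: 4s² + 15s - 71 = 0.
By the quadratic formula, s = (-15 ± √1361) / 8, so s ≈ 2.7365 or s ≈ -6.4865.
Neither value makes a denominator zero (s ≠ 3, s ≠ -7), so both are valid.

s = -6.4865 or s = 2.7365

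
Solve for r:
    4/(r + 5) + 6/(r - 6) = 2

r = -3.4807 or r = 9.4807

Multiply both sides by (r + 5)(r - 6):
4(r - 6) + 6(r + 5) = 2(r + 5)(r - 6).
Expand and collect terms: 2r^2 - 12r - 66 = 0.
By the quadratic formula, r = (12 +/- sqrt(672)) / 4, so r ~= 9.4807 or r ~= -3.4807.
Neither value makes a denominator zero (r != -5, r != 6), so both are valid.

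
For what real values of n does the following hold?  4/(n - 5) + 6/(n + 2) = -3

n = -4.3333 or n = 4

Multiply both sides by (n - 5)(n + 2):
4(n + 2) + 6(n - 5) = -3(n - 5)(n + 2).
Expand and collect terms: -3n² - n + 52 = 0.
Factor or apply the quadratic formula: n = -4.3333 or n = 4.
Neither value makes a denominator zero (n ≠ 5, n ≠ -2), so both are valid.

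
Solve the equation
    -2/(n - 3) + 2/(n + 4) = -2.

Multiply both sides by (n - 3)(n + 4):
-2(n + 4) + 2(n - 3) = -2(n - 3)(n + 4).
Expand and collect terms: -2n² - 2n + 38 = 0.
By the quadratic formula, n = (2 ± √308) / -4, so n ≈ -4.8875 or n ≈ 3.8875.
Neither value makes a denominator zero (n ≠ 3, n ≠ -4), so both are valid.

n = -4.8875 or n = 3.8875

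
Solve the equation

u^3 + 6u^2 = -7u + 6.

u = -3.5616 or u = -3 or u = 0.5616

Rearrange: u^3 + 6u^2 + 7u - 6 = 0.
Possible rational roots are divisors of -6. Testing u = -3 gives 0, so (u + 3) is a factor.
Divide: u^3 + 6u^2 + 7u - 6 = (u + 3)(u^2 + 3u - 2).
Apply the quadratic formula to u^2 + 3u - 2 = 0: u = (-3 +/- sqrt(17))/2, i.e. u ~= 0.5616 or u ~= -3.5616.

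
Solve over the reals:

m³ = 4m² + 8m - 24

Rearrange: m³ - 4m² - 8m + 24 = 0.
Possible rational roots are divisors of 24. Testing m = 2 gives 0, so (m - 2) is a factor.
Divide: m³ - 4m² - 8m + 24 = (m - 2)(m² - 2m - 12).
Apply the quadratic formula to m² - 2m - 12 = 0: m = (2 ± √52)/2, i.e. m ≈ 4.6056 or m ≈ -2.6056.

m = -2.6056 or m = 2 or m = 4.6056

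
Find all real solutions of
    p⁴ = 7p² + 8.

Let u = p². The equation becomes u² - 7u - 8 = 0.
Factor: (u + 1)(u - 8) = 0, so u = -1 or u = 8.
p² = -1 < 0 has no real solution.
p² = 8 gives p = ±2·√(2) ≈ ±2.8284.

p = -2.8284 or p = 2.8284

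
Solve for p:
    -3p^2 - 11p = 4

Rearrange to standard form: -3p^2 - 11p - 4 = 0.
Discriminant: (-11)^2 - 4*(-3)*(-4) = 73.
Quadratic formula: p = (11 +/- sqrt(73)) / (-6).
So p = -11/6 - sqrt(73)/6 ~= -3.2573 or p = -11/6 + sqrt(73)/6 ~= -0.4093.

p = -3.2573 or p = -0.4093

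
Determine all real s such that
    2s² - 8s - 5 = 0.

s = -0.5495 or s = 4.5495

Discriminant: (-8)² − 4·2·(-5) = 104.
Quadratic formula: s = (8 ± √104) / 4.
So s = 2 + √(26)/2 ≈ 4.5495 or s = 2 - √(26)/2 ≈ -0.5495.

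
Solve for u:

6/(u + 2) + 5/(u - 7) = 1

Multiply both sides by (u + 2)(u - 7):
6(u - 7) + 5(u + 2) = (u + 2)(u - 7).
Expand and collect terms: u² - 16u + 18 = 0.
By the quadratic formula, u = (16 ± √184) / 2, so u ≈ 14.7823 or u ≈ 1.2177.
Neither value makes a denominator zero (u ≠ -2, u ≠ 7), so both are valid.

u = 1.2177 or u = 14.7823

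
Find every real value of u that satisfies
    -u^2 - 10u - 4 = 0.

Discriminant: (-10)^2 - 4*(-1)*(-4) = 84.
Quadratic formula: u = (10 +/- sqrt(84)) / (-2).
So u = -5 - sqrt(21) ~= -9.5826 or u = -5 + sqrt(21) ~= -0.4174.

u = -9.5826 or u = -0.4174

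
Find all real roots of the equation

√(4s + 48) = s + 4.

Square both sides: 4s + 48 = (s + 4)².
Expand and rearrange: s² + 4s - 32 = 0.
Solving gives s = 4 or s = -8.
Check each candidate in the original equation:
  s = 4: √(64) = 8, while s + 4 = 8 — valid.
  s = -8: √(16) = 4, while s + 4 = -4 — extraneous.

s = 4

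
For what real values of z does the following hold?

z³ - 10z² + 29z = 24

Rearrange: z³ - 10z² + 29z - 24 = 0.
Possible rational roots are divisors of -24. Testing z = 3 gives 0, so (z - 3) is a factor.
Divide: z³ - 10z² + 29z - 24 = (z - 3)(z² - 7z + 8).
Apply the quadratic formula to z² - 7z + 8 = 0: z = (7 ± √17)/2, i.e. z ≈ 5.5616 or z ≈ 1.4384.

z = 1.4384 or z = 3 or z = 5.5616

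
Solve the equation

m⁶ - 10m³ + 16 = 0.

m = 1.2599 or m = 2

Let u = m³. The equation becomes u² - 10u + 16 = 0.
Factor: (u - 8)(u - 2) = 0, so u = 8 or u = 2.
m³ = 8 gives m = 2.
m³ = 2 gives m = ∛(2) ≈ 1.2599.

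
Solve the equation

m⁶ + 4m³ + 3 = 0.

m = -1.4422 or m = -1

Let u = m³. The equation becomes u² + 4u + 3 = 0.
Factor: (u + 1)(u + 3) = 0, so u = -1 or u = -3.
m³ = -1 gives m = -1.
m³ = -3 gives m = -∛(3) ≈ -1.4422.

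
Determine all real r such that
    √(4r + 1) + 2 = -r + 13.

r = 6

Isolate the radical: √(4r + 1) = -r + 11.
Square both sides: 4r + 1 = (-r + 11)².
Expand and rearrange: r² - 26r + 120 = 0.
Solving gives r = 20 or r = 6.
Check each candidate in the original equation:
  r = 20: √(81) = 9, while -r + 11 = -9 — extraneous.
  r = 6: √(25) = 5, while -r + 11 = 5 — valid.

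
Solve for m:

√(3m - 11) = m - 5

m = 9

Square both sides: 3m - 11 = (m - 5)².
Expand and rearrange: m² - 13m + 36 = 0.
Solving gives m = 9 or m = 4.
Check each candidate in the original equation:
  m = 9: √(16) = 4, while m - 5 = 4 — valid.
  m = 4: √(1) = 1, while m - 5 = -1 — extraneous.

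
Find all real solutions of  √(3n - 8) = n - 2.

Square both sides: 3n - 8 = (n - 2)².
Expand and rearrange: n² - 7n + 12 = 0.
Solving gives n = 4 or n = 3.
Check each candidate in the original equation:
  n = 4: √(4) = 2, while n - 2 = 2 — valid.
  n = 3: √(1) = 1, while n - 2 = 1 — valid.

n = 3 or n = 4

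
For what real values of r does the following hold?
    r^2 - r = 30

Bring every term to one side: r^2 - r - 30 = 0.
Factor: (r - 6)(r + 5) = 0.
So r = 6 or r = -5.

r = -5 or r = 6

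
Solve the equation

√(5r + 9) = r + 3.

r = -1 or r = 0

Square both sides: 5r + 9 = (r + 3)².
Expand and rearrange: r² + r = 0.
Solving gives r = 0 or r = -1.
Check each candidate in the original equation:
  r = 0: √(9) = 3, while r + 3 = 3 — valid.
  r = -1: √(4) = 2, while r + 3 = 2 — valid.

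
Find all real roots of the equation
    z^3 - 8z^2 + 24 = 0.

Possible rational roots are divisors of 24. Testing z = 2 gives 0, so (z - 2) is a factor.
Divide: z^3 - 8z^2 + 24 = (z - 2)(z^2 - 6z - 12).
Apply the quadratic formula to z^2 - 6z - 12 = 0: z = (6 +/- sqrt(84))/2, i.e. z ~= 7.5826 or z ~= -1.5826.

z = -1.5826 or z = 2 or z = 7.5826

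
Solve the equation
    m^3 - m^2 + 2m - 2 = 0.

m = 1

Possible rational roots are divisors of -2. Testing m = 1 gives 0, so (m - 1) is a factor.
Divide: m^3 - m^2 + 2m - 2 = (m - 1)(m^2 + 2).
The quadratic m^2 + 2 has discriminant -8 < 0, so no further real roots.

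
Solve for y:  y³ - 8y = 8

Rearrange: y³ - 8y - 8 = 0.
Possible rational roots are divisors of -8. Testing y = -2 gives 0, so (y + 2) is a factor.
Divide: y³ - 8y - 8 = (y + 2)(y² - 2y - 4).
Apply the quadratic formula to y² - 2y - 4 = 0: y = (2 ± √20)/2, i.e. y ≈ 3.2361 or y ≈ -1.2361.

y = -2 or y = -1.2361 or y = 3.2361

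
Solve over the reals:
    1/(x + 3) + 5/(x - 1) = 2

Multiply both sides by (x + 3)(x - 1):
(x - 1) + 5(x + 3) = 2(x + 3)(x - 1).
Expand and collect terms: 2x² - 2x - 20 = 0.
By the quadratic formula, x = (2 ± √164) / 4, so x ≈ 3.7016 or x ≈ -2.7016.
Neither value makes a denominator zero (x ≠ -3, x ≠ 1), so both are valid.

x = -2.7016 or x = 3.7016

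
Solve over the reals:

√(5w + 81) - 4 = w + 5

w = 0

Isolate the radical: √(5w + 81) = w + 9.
Square both sides: 5w + 81 = (w + 9)².
Expand and rearrange: w² + 13w = 0.
Solving gives w = 0 or w = -13.
Check each candidate in the original equation:
  w = 0: √(81) = 9, while w + 9 = 9 — valid.
  w = -13: √(16) = 4, while w + 9 = -4 — extraneous.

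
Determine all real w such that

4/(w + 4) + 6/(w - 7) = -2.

Multiply both sides by (w + 4)(w - 7):
4(w - 7) + 6(w + 4) = -2(w + 4)(w - 7).
Expand and collect terms: -2w^2 - 4w + 60 = 0.
By the quadratic formula, w = (4 +/- sqrt(496)) / -4, so w ~= -6.5678 or w ~= 4.5678.
Neither value makes a denominator zero (w != -4, w != 7), so both are valid.

w = -6.5678 or w = 4.5678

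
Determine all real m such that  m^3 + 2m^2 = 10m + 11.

Rearrange: m^3 + 2m^2 - 10m - 11 = 0.
Possible rational roots are divisors of -11. Testing m = -1 gives 0, so (m + 1) is a factor.
Divide: m^3 + 2m^2 - 10m - 11 = (m + 1)(m^2 + m - 11).
Apply the quadratic formula to m^2 + m - 11 = 0: m = (-1 +/- sqrt(45))/2, i.e. m ~= 2.8541 or m ~= -3.8541.

m = -3.8541 or m = -1 or m = 2.8541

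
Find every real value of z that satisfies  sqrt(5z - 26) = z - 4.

Square both sides: 5z - 26 = (z - 4)^2.
Expand and rearrange: z^2 - 13z + 42 = 0.
Solving gives z = 7 or z = 6.
Check each candidate in the original equation:
  z = 7: sqrt(9) = 3, while z - 4 = 3 — valid.
  z = 6: sqrt(4) = 2, while z - 4 = 2 — valid.

z = 6 or z = 7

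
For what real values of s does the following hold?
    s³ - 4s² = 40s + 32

Rearrange: s³ - 4s² - 40s - 32 = 0.
Possible rational roots are divisors of -32. Testing s = -4 gives 0, so (s + 4) is a factor.
Divide: s³ - 4s² - 40s - 32 = (s + 4)(s² - 8s - 8).
Apply the quadratic formula to s² - 8s - 8 = 0: s = (8 ± √96)/2, i.e. s ≈ 8.899 or s ≈ -0.899.

s = -4 or s = -0.899 or s = 8.899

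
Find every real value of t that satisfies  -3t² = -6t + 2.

Rearrange to standard form: -3t² + 6t - 2 = 0.
Discriminant: (6)² − 4·(-3)·(-2) = 12.
Quadratic formula: t = (-6 ± √12) / (-6).
So t = 1 - √(3)/3 ≈ 0.4226 or t = √(3)/3 + 1 ≈ 1.5774.

t = 0.4226 or t = 1.5774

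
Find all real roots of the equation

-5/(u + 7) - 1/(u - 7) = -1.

Multiply both sides by (u + 7)(u - 7):
-5(u - 7) - (u + 7) = -(u + 7)(u - 7).
Expand and collect terms: -u² + 6u + 21 = 0.
By the quadratic formula, u = (-6 ± √120) / -2, so u ≈ -2.4772 or u ≈ 8.4772.
Neither value makes a denominator zero (u ≠ -7, u ≠ 7), so both are valid.

u = -2.4772 or u = 8.4772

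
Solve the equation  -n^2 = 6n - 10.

Rearrange to standard form: -n^2 - 6n + 10 = 0.
Discriminant: (-6)^2 - 4*(-1)*10 = 76.
Quadratic formula: n = (6 +/- sqrt(76)) / (-2).
So n = -sqrt(19) - 3 ~= -7.3589 or n = -3 + sqrt(19) ~= 1.3589.

n = -7.3589 or n = 1.3589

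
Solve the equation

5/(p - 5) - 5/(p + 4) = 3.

p = -5.4372 or p = 6.4372

Multiply both sides by (p - 5)(p + 4):
5(p + 4) - 5(p - 5) = 3(p - 5)(p + 4).
Expand and collect terms: 3p^2 - 3p - 105 = 0.
By the quadratic formula, p = (3 +/- sqrt(1269)) / 6, so p ~= 6.4372 or p ~= -5.4372.
Neither value makes a denominator zero (p != 5, p != -4), so both are valid.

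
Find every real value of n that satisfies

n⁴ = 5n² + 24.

Let u = n². The equation becomes u² - 5u - 24 = 0.
Factor: (u - 8)(u + 3) = 0, so u = 8 or u = -3.
n² = 8 gives n = ±2·√(2) ≈ ±2.8284.
n² = -3 < 0 has no real solution.

n = -2.8284 or n = 2.8284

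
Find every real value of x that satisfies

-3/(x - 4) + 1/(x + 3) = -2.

x = -3.4159 or x = 5.4159

Multiply both sides by (x - 4)(x + 3):
-3(x + 3) + (x - 4) = -2(x - 4)(x + 3).
Expand and collect terms: -2x^2 + 4x + 37 = 0.
By the quadratic formula, x = (-4 +/- sqrt(312)) / -4, so x ~= -3.4159 or x ~= 5.4159.
Neither value makes a denominator zero (x != 4, x != -3), so both are valid.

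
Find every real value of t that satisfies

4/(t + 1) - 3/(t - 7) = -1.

Multiply both sides by (t + 1)(t - 7):
4(t - 7) - 3(t + 1) = -(t + 1)(t - 7).
Expand and collect terms: -t² + 5t + 38 = 0.
By the quadratic formula, t = (-5 ± √177) / -2, so t ≈ -4.1521 or t ≈ 9.1521.
Neither value makes a denominator zero (t ≠ -1, t ≠ 7), so both are valid.

t = -4.1521 or t = 9.1521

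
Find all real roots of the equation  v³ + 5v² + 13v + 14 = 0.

v = -2

Possible rational roots are divisors of 14. Testing v = -2 gives 0, so (v + 2) is a factor.
Divide: v³ + 5v² + 13v + 14 = (v + 2)(v² + 3v + 7).
The quadratic v² + 3v + 7 has discriminant -19 < 0, so no further real roots.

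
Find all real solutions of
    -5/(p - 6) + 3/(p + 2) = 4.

Multiply both sides by (p - 6)(p + 2):
-5(p + 2) + 3(p - 6) = 4(p - 6)(p + 2).
Expand and collect terms: 4p² - 14p - 20 = 0.
By the quadratic formula, p = (14 ± √516) / 8, so p ≈ 4.5895 or p ≈ -1.0895.
Neither value makes a denominator zero (p ≠ 6, p ≠ -2), so both are valid.

p = -1.0895 or p = 4.5895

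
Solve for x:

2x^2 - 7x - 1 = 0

Discriminant: (-7)^2 - 4*2*(-1) = 57.
Quadratic formula: x = (7 +/- sqrt(57)) / 4.
So x = 7/4 + sqrt(57)/4 ~= 3.6375 or x = 7/4 - sqrt(57)/4 ~= -0.1375.

x = -0.1375 or x = 3.6375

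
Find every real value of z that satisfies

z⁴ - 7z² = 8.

z = -2.8284 or z = 2.8284

Let u = z². The equation becomes u² - 7u - 8 = 0.
Factor: (u + 1)(u - 8) = 0, so u = -1 or u = 8.
z² = -1 < 0 has no real solution.
z² = 8 gives z = ±2·√(2) ≈ ±2.8284.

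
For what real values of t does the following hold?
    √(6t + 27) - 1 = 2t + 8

Isolate the radical: √(6t + 27) = 2t + 9.
Square both sides: 6t + 27 = (2t + 9)².
Expand and rearrange: 4t² + 30t + 54 = 0.
Solving gives t = -3 or t = -4.5.
Check each candidate in the original equation:
  t = -3: √(9) = 3, while 2t + 9 = 3 — valid.
  t = -4.5: √(0) = 0, while 2t + 9 = 0 — valid.

t = -4.5 or t = -3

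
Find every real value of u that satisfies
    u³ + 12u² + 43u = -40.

u = -5.5616 or u = -5 or u = -1.4384

Rearrange: u³ + 12u² + 43u + 40 = 0.
Possible rational roots are divisors of 40. Testing u = -5 gives 0, so (u + 5) is a factor.
Divide: u³ + 12u² + 43u + 40 = (u + 5)(u² + 7u + 8).
Apply the quadratic formula to u² + 7u + 8 = 0: u = (-7 ± √17)/2, i.e. u ≈ -1.4384 or u ≈ -5.5616.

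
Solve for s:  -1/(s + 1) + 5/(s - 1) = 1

s = -1.3166 or s = 5.3166

Multiply both sides by (s + 1)(s - 1):
-(s - 1) + 5(s + 1) = (s + 1)(s - 1).
Expand and collect terms: s^2 - 4s - 7 = 0.
By the quadratic formula, s = (4 +/- sqrt(44)) / 2, so s ~= 5.3166 or s ~= -1.3166.
Neither value makes a denominator zero (s != -1, s != 1), so both are valid.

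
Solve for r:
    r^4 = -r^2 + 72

r = -2.8284 or r = 2.8284

Let u = r^2. The equation becomes u^2 + u - 72 = 0.
Factor: (u + 9)(u - 8) = 0, so u = -9 or u = 8.
r^2 = -9 < 0 has no real solution.
r^2 = 8 gives r = +/-2*sqrt(2) ~= +/-2.8284.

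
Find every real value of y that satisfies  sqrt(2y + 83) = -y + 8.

Square both sides: 2y + 83 = (-y + 8)^2.
Expand and rearrange: y^2 - 18y - 19 = 0.
Solving gives y = 19 or y = -1.
Check each candidate in the original equation:
  y = 19: sqrt(121) = 11, while -y + 8 = -11 — extraneous.
  y = -1: sqrt(81) = 9, while -y + 8 = 9 — valid.

y = -1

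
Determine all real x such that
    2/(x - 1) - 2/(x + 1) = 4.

x = -1.4142 or x = 1.4142

Multiply both sides by (x - 1)(x + 1):
2(x + 1) - 2(x - 1) = 4(x - 1)(x + 1).
Expand and collect terms: 4x² - 8 = 0.
By the quadratic formula, x = (0 ± √128) / 8, so x ≈ 1.4142 or x ≈ -1.4142.
Neither value makes a denominator zero (x ≠ 1, x ≠ -1), so both are valid.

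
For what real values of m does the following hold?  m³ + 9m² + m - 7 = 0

m = -8.7958 or m = -1 or m = 0.7958

Possible rational roots are divisors of -7. Testing m = -1 gives 0, so (m + 1) is a factor.
Divide: m³ + 9m² + m - 7 = (m + 1)(m² + 8m - 7).
Apply the quadratic formula to m² + 8m - 7 = 0: m = (-8 ± √92)/2, i.e. m ≈ 0.7958 or m ≈ -8.7958.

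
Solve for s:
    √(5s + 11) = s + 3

Square both sides: 5s + 11 = (s + 3)².
Expand and rearrange: s² + s - 2 = 0.
Solving gives s = 1 or s = -2.
Check each candidate in the original equation:
  s = 1: √(16) = 4, while s + 3 = 4 — valid.
  s = -2: √(1) = 1, while s + 3 = 1 — valid.

s = -2 or s = 1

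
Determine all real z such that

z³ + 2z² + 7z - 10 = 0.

z = 1

Possible rational roots are divisors of -10. Testing z = 1 gives 0, so (z - 1) is a factor.
Divide: z³ + 2z² + 7z - 10 = (z - 1)(z² + 3z + 10).
The quadratic z² + 3z + 10 has discriminant -31 < 0, so no further real roots.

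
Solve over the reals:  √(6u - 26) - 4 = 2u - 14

Isolate the radical: √(6u - 26) = 2u - 10.
Square both sides: 6u - 26 = (2u - 10)².
Expand and rearrange: 4u² - 46u + 126 = 0.
Solving gives u = 7 or u = 4.5.
Check each candidate in the original equation:
  u = 7: √(16) = 4, while 2u - 10 = 4 — valid.
  u = 4.5: √(1) = 1, while 2u - 10 = -1 — extraneous.

u = 7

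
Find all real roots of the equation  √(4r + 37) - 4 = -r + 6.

r = 3

Isolate the radical: √(4r + 37) = -r + 10.
Square both sides: 4r + 37 = (-r + 10)².
Expand and rearrange: r² - 24r + 63 = 0.
Solving gives r = 21 or r = 3.
Check each candidate in the original equation:
  r = 21: √(121) = 11, while -r + 10 = -11 — extraneous.
  r = 3: √(49) = 7, while -r + 10 = 7 — valid.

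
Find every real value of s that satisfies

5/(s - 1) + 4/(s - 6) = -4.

Multiply both sides by (s - 1)(s - 6):
5(s - 6) + 4(s - 1) = -4(s - 1)(s - 6).
Expand and collect terms: -4s^2 + 19s + 10 = 0.
By the quadratic formula, s = (-19 +/- sqrt(521)) / -8, so s ~= -0.4782 or s ~= 5.2282.
Neither value makes a denominator zero (s != 1, s != 6), so both are valid.

s = -0.4782 or s = 5.2282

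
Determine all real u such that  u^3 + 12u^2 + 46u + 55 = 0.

u = -5 or u = -4.618 or u = -2.382

Possible rational roots are divisors of 55. Testing u = -5 gives 0, so (u + 5) is a factor.
Divide: u^3 + 12u^2 + 46u + 55 = (u + 5)(u^2 + 7u + 11).
Apply the quadratic formula to u^2 + 7u + 11 = 0: u = (-7 +/- sqrt(5))/2, i.e. u ~= -2.382 or u ~= -4.618.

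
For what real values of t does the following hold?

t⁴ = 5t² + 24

t = -2.8284 or t = 2.8284

Let u = t². The equation becomes u² - 5u - 24 = 0.
Factor: (u - 8)(u + 3) = 0, so u = 8 or u = -3.
t² = 8 gives t = ±2·√(2) ≈ ±2.8284.
t² = -3 < 0 has no real solution.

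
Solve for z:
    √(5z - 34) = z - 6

Square both sides: 5z - 34 = (z - 6)².
Expand and rearrange: z² - 17z + 70 = 0.
Solving gives z = 10 or z = 7.
Check each candidate in the original equation:
  z = 10: √(16) = 4, while z - 6 = 4 — valid.
  z = 7: √(1) = 1, while z - 6 = 1 — valid.

z = 7 or z = 10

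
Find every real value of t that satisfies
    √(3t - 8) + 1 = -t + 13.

Isolate the radical: √(3t - 8) = -t + 12.
Square both sides: 3t - 8 = (-t + 12)².
Expand and rearrange: t² - 27t + 152 = 0.
Solving gives t = 19 or t = 8.
Check each candidate in the original equation:
  t = 19: √(49) = 7, while -t + 12 = -7 — extraneous.
  t = 8: √(16) = 4, while -t + 12 = 4 — valid.

t = 8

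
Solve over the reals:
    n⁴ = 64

Let u = n². The equation becomes u² - 64 = 0.
Factor: (u - 8)(u + 8) = 0, so u = 8 or u = -8.
n² = 8 gives n = ±2·√(2) ≈ ±2.8284.
n² = -8 < 0 has no real solution.

n = -2.8284 or n = 2.8284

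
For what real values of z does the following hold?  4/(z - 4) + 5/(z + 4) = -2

Multiply both sides by (z - 4)(z + 4):
4(z + 4) + 5(z - 4) = -2(z - 4)(z + 4).
Expand and collect terms: -2z^2 - 9z + 36 = 0.
By the quadratic formula, z = (9 +/- sqrt(369)) / -4, so z ~= -7.0523 or z ~= 2.5523.
Neither value makes a denominator zero (z != 4, z != -4), so both are valid.

z = -7.0523 or z = 2.5523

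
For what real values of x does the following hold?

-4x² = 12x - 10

x = -3.6794 or x = 0.6794

Rearrange to standard form: -4x² - 12x + 10 = 0.
Discriminant: (-12)² − 4·(-4)·10 = 304.
Quadratic formula: x = (12 ± √304) / (-8).
So x = -√(19)/2 - 3/2 ≈ -3.6794 or x = -3/2 + √(19)/2 ≈ 0.6794.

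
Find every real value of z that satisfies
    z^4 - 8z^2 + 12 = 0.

z = -2.4495 or z = -1.4142 or z = 1.4142 or z = 2.4495

Let u = z^2. The equation becomes u^2 - 8u + 12 = 0.
Factor: (u - 6)(u - 2) = 0, so u = 6 or u = 2.
z^2 = 6 gives z = +/-sqrt(6) ~= +/-2.4495.
z^2 = 2 gives z = +/-sqrt(2) ~= +/-1.4142.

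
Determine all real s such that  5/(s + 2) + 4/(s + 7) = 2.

Multiply both sides by (s + 2)(s + 7):
5(s + 7) + 4(s + 2) = 2(s + 2)(s + 7).
Expand and collect terms: 2s² + 9s - 15 = 0.
By the quadratic formula, s = (-9 ± √201) / 4, so s ≈ 1.2944 or s ≈ -5.7944.
Neither value makes a denominator zero (s ≠ -2, s ≠ -7), so both are valid.

s = -5.7944 or s = 1.2944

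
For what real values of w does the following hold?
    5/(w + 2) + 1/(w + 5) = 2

Multiply both sides by (w + 2)(w + 5):
5(w + 5) + (w + 2) = 2(w + 2)(w + 5).
Expand and collect terms: 2w² + 8w - 7 = 0.
By the quadratic formula, w = (-8 ± √120) / 4, so w ≈ 0.7386 or w ≈ -4.7386.
Neither value makes a denominator zero (w ≠ -2, w ≠ -5), so both are valid.

w = -4.7386 or w = 0.7386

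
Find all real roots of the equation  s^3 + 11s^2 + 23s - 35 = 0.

s = -7 or s = -5 or s = 1

Possible rational roots are divisors of -35. Testing s = -5 gives 0, so (s + 5) is a factor.
Divide: s^3 + 11s^2 + 23s - 35 = (s + 5)(s^2 + 6s - 7).
Factor the quadratic: s = 1 or s = -7.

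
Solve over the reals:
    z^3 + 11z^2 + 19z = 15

Rearrange: z^3 + 11z^2 + 19z - 15 = 0.
Possible rational roots are divisors of -15. Testing z = -3 gives 0, so (z + 3) is a factor.
Divide: z^3 + 11z^2 + 19z - 15 = (z + 3)(z^2 + 8z - 5).
Apply the quadratic formula to z^2 + 8z - 5 = 0: z = (-8 +/- sqrt(84))/2, i.e. z ~= 0.5826 or z ~= -8.5826.

z = -8.5826 or z = -3 or z = 0.5826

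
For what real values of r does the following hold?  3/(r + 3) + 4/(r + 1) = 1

r = -2.2749 or r = 5.2749

Multiply both sides by (r + 3)(r + 1):
3(r + 1) + 4(r + 3) = (r + 3)(r + 1).
Expand and collect terms: r² - 3r - 12 = 0.
By the quadratic formula, r = (3 ± √57) / 2, so r ≈ 5.2749 or r ≈ -2.2749.
Neither value makes a denominator zero (r ≠ -3, r ≠ -1), so both are valid.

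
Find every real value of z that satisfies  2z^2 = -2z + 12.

Bring every term to one side: 2z^2 + 2z - 12 = 0.
Factor: 2(z - 2)(z + 3) = 0.
So z = 2 or z = -3.

z = -3 or z = 2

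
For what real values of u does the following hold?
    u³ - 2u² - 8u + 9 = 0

Possible rational roots are divisors of 9. Testing u = 1 gives 0, so (u - 1) is a factor.
Divide: u³ - 2u² - 8u + 9 = (u - 1)(u² - u - 9).
Apply the quadratic formula to u² - u - 9 = 0: u = (1 ± √37)/2, i.e. u ≈ 3.5414 or u ≈ -2.5414.

u = -2.5414 or u = 1 or u = 3.5414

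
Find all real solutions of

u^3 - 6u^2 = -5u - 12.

u = -1 or u = 3 or u = 4

Rearrange: u^3 - 6u^2 + 5u + 12 = 0.
Possible rational roots are divisors of 12. Testing u = -1 gives 0, so (u + 1) is a factor.
Divide: u^3 - 6u^2 + 5u + 12 = (u + 1)(u^2 - 7u + 12).
Factor the quadratic: u = 4 or u = 3.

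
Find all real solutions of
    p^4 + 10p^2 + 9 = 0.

No real solutions.

Let u = p^2. The equation becomes u^2 + 10u + 9 = 0.
Factor: (u + 9)(u + 1) = 0, so u = -9 or u = -1.
p^2 = -9 < 0 has no real solution.
p^2 = -1 < 0 has no real solution.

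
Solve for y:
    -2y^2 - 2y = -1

Rearrange to standard form: -2y^2 - 2y + 1 = 0.
Discriminant: (-2)^2 - 4*(-2)*1 = 12.
Quadratic formula: y = (2 +/- sqrt(12)) / (-4).
So y = -sqrt(3)/2 - 1/2 ~= -1.366 or y = -1/2 + sqrt(3)/2 ~= 0.366.

y = -1.366 or y = 0.366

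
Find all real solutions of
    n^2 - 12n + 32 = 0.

Factor: (n - 4)(n - 8) = 0.
So n = 4 or n = 8.

n = 4 or n = 8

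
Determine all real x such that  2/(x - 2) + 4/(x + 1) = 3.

x = 0 or x = 3

Multiply both sides by (x - 2)(x + 1):
2(x + 1) + 4(x - 2) = 3(x - 2)(x + 1).
Expand and collect terms: 3x^2 - 9x = 0.
Factor or apply the quadratic formula: x = 3 or x = 0.
Neither value makes a denominator zero (x != 2, x != -1), so both are valid.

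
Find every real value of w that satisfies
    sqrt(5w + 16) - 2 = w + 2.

Isolate the radical: sqrt(5w + 16) = w + 4.
Square both sides: 5w + 16 = (w + 4)^2.
Expand and rearrange: w^2 + 3w = 0.
Solving gives w = 0 or w = -3.
Check each candidate in the original equation:
  w = 0: sqrt(16) = 4, while w + 4 = 4 — valid.
  w = -3: sqrt(1) = 1, while w + 4 = 1 — valid.

w = -3 or w = 0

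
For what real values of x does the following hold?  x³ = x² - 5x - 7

Rearrange: x³ - x² + 5x + 7 = 0.
Possible rational roots are divisors of 7. Testing x = -1 gives 0, so (x + 1) is a factor.
Divide: x³ - x² + 5x + 7 = (x + 1)(x² - 2x + 7).
The quadratic x² - 2x + 7 has discriminant -24 < 0, so no further real roots.

x = -1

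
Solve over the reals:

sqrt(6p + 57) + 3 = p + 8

Isolate the radical: sqrt(6p + 57) = p + 5.
Square both sides: 6p + 57 = (p + 5)^2.
Expand and rearrange: p^2 + 4p - 32 = 0.
Solving gives p = 4 or p = -8.
Check each candidate in the original equation:
  p = 4: sqrt(81) = 9, while p + 5 = 9 — valid.
  p = -8: sqrt(9) = 3, while p + 5 = -3 — extraneous.

p = 4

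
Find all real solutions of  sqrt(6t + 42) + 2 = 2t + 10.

t = -1

Isolate the radical: sqrt(6t + 42) = 2t + 8.
Square both sides: 6t + 42 = (2t + 8)^2.
Expand and rearrange: 4t^2 + 26t + 22 = 0.
Solving gives t = -1 or t = -5.5.
Check each candidate in the original equation:
  t = -1: sqrt(36) = 6, while 2t + 8 = 6 — valid.
  t = -5.5: sqrt(9) = 3, while 2t + 8 = -3 — extraneous.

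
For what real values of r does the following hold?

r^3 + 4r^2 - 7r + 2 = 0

Possible rational roots are divisors of 2. Testing r = 1 gives 0, so (r - 1) is a factor.
Divide: r^3 + 4r^2 - 7r + 2 = (r - 1)(r^2 + 5r - 2).
Apply the quadratic formula to r^2 + 5r - 2 = 0: r = (-5 +/- sqrt(33))/2, i.e. r ~= 0.3723 or r ~= -5.3723.

r = -5.3723 or r = 0.3723 or r = 1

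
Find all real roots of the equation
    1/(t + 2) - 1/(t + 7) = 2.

t = -7.458 or t = -1.542

Multiply both sides by (t + 2)(t + 7):
(t + 7) - (t + 2) = 2(t + 2)(t + 7).
Expand and collect terms: 2t² + 18t + 23 = 0.
By the quadratic formula, t = (-18 ± √140) / 4, so t ≈ -1.542 or t ≈ -7.458.
Neither value makes a denominator zero (t ≠ -2, t ≠ -7), so both are valid.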